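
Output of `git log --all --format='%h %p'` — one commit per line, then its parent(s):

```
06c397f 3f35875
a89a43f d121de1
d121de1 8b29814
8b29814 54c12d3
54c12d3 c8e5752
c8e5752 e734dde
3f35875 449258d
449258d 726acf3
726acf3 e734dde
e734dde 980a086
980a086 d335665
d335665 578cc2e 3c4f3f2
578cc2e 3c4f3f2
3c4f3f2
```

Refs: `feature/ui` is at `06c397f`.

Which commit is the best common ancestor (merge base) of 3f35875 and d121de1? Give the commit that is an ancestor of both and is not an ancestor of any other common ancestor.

Ancestors of 3f35875: {3c4f3f2, 3f35875, 449258d, 578cc2e, 726acf3, 980a086, d335665, e734dde}.
Ancestors of d121de1: {3c4f3f2, 54c12d3, 578cc2e, 8b29814, 980a086, c8e5752, d121de1, d335665, e734dde}.
Common ancestors: {3c4f3f2, 578cc2e, 980a086, d335665, e734dde}.
Among these, e734dde is not an ancestor of any other common ancestor — it is the merge base.

e734dde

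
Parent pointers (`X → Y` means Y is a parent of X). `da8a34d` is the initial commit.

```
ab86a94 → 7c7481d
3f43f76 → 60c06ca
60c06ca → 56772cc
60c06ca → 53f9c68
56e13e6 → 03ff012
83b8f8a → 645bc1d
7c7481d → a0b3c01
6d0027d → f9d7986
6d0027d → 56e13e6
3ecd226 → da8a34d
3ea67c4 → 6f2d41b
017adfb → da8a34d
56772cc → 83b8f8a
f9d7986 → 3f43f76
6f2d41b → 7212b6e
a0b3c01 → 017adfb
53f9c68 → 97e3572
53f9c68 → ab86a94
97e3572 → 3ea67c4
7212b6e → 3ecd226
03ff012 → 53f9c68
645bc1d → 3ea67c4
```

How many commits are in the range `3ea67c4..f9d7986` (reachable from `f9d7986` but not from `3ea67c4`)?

Reachable from f9d7986: {017adfb, 3ea67c4, 3ecd226, 3f43f76, 53f9c68, 56772cc, 60c06ca, 645bc1d, 6f2d41b, 7212b6e, 7c7481d, 83b8f8a, 97e3572, a0b3c01, ab86a94, da8a34d, f9d7986}.
Reachable from 3ea67c4: {3ea67c4, 3ecd226, 6f2d41b, 7212b6e, da8a34d}.
In f9d7986's history but not 3ea67c4's: {017adfb, 3f43f76, 53f9c68, 56772cc, 60c06ca, 645bc1d, 7c7481d, 83b8f8a, 97e3572, a0b3c01, ab86a94, f9d7986} — 12 commits.

12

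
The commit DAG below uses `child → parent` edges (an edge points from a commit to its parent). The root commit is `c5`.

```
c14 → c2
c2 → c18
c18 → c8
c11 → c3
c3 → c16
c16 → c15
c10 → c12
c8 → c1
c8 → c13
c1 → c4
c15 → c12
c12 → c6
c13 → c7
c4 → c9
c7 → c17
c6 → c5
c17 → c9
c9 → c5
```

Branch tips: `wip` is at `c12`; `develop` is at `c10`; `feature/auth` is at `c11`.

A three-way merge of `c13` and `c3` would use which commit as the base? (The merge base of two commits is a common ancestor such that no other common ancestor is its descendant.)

Ancestors of c13: {c13, c17, c5, c7, c9}.
Ancestors of c3: {c12, c15, c16, c3, c5, c6}.
Common ancestors: {c5}.
The only common ancestor is c5, so it is the merge base.

c5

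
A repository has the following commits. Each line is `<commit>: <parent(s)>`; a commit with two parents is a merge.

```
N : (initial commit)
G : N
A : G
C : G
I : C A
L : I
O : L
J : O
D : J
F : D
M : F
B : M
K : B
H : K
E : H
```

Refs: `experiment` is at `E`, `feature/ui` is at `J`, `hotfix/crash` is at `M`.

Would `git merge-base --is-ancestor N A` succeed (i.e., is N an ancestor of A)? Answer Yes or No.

Yes

Ancestors of A (commits reachable by following parents): {A, G, N}.
N is in that set, so it is an ancestor of A.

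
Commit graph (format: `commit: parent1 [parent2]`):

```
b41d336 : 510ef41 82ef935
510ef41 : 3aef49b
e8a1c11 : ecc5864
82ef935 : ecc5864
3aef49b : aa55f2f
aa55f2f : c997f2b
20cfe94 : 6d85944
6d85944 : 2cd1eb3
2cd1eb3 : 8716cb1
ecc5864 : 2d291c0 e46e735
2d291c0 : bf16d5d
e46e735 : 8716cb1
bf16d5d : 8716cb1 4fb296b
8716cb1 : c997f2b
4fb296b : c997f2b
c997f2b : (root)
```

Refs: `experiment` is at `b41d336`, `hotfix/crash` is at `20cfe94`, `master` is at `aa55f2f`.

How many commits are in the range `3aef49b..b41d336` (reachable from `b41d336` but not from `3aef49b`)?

9

Reachable from b41d336: {2d291c0, 3aef49b, 4fb296b, 510ef41, 82ef935, 8716cb1, aa55f2f, b41d336, bf16d5d, c997f2b, e46e735, ecc5864}.
Reachable from 3aef49b: {3aef49b, aa55f2f, c997f2b}.
In b41d336's history but not 3aef49b's: {2d291c0, 4fb296b, 510ef41, 82ef935, 8716cb1, b41d336, bf16d5d, e46e735, ecc5864} — 9 commits.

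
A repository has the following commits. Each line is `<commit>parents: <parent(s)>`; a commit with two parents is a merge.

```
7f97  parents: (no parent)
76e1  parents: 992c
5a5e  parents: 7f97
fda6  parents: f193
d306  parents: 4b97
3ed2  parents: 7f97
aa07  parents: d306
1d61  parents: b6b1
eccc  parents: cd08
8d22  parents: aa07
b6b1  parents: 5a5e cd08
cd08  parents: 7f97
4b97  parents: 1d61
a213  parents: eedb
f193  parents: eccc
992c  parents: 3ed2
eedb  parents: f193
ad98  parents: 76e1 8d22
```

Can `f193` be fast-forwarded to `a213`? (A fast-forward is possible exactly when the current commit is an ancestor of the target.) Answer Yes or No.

A fast-forward from f193 to a213 is possible iff f193 is an ancestor of a213.
Ancestors of a213: {7f97, a213, cd08, eccc, eedb, f193}.
f193 is among them, so fast-forward is possible.

Yes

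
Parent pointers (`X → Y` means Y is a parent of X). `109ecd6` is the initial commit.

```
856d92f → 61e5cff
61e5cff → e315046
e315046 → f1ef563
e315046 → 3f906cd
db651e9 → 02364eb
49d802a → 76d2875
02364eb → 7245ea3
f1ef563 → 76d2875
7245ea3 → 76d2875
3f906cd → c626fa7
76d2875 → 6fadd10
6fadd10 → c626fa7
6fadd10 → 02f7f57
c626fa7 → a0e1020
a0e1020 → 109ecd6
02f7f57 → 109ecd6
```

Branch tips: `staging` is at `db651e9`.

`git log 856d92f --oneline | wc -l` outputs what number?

11

Walking parent pointers from 856d92f: reachable set = {02f7f57, 109ecd6, 3f906cd, 61e5cff, 6fadd10, 76d2875, 856d92f, a0e1020, c626fa7, e315046, f1ef563}.
That is 11 commits.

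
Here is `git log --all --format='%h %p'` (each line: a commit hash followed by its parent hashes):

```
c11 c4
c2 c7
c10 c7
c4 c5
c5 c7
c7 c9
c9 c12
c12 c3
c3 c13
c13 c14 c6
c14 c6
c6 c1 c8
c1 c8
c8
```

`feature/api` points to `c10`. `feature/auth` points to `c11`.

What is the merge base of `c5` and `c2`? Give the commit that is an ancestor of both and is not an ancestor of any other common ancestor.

c7

Ancestors of c5: {c1, c12, c13, c14, c3, c5, c6, c7, c8, c9}.
Ancestors of c2: {c1, c12, c13, c14, c2, c3, c6, c7, c8, c9}.
Common ancestors: {c1, c12, c13, c14, c3, c6, c7, c8, c9}.
Among these, c7 is not an ancestor of any other common ancestor — it is the merge base.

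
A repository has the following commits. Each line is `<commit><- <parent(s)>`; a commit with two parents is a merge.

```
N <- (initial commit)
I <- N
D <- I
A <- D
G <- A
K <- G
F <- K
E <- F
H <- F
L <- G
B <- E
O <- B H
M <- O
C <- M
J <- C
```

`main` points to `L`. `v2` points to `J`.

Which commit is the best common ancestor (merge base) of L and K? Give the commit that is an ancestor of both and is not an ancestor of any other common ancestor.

Ancestors of L: {A, D, G, I, L, N}.
Ancestors of K: {A, D, G, I, K, N}.
Common ancestors: {A, D, G, I, N}.
Among these, G is not an ancestor of any other common ancestor — it is the merge base.

G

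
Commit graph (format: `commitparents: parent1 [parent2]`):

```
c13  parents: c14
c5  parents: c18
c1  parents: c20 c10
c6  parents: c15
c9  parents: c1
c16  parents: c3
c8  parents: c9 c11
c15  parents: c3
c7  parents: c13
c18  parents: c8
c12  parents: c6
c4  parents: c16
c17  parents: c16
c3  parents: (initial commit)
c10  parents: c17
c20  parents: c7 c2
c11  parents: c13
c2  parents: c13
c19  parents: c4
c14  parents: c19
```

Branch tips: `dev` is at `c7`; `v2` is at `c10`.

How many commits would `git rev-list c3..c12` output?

3

Reachable from c12: {c12, c15, c3, c6}.
Reachable from c3: {c3}.
In c12's history but not c3's: {c12, c15, c6} — 3 commits.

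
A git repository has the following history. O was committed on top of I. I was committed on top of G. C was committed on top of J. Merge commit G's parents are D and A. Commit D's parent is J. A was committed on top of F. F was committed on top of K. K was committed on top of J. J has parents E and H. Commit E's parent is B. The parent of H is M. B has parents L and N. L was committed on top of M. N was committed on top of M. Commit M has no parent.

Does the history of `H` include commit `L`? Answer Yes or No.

Ancestors of H: {H, M}.
L is not in that set, so it is not an ancestor of H.

No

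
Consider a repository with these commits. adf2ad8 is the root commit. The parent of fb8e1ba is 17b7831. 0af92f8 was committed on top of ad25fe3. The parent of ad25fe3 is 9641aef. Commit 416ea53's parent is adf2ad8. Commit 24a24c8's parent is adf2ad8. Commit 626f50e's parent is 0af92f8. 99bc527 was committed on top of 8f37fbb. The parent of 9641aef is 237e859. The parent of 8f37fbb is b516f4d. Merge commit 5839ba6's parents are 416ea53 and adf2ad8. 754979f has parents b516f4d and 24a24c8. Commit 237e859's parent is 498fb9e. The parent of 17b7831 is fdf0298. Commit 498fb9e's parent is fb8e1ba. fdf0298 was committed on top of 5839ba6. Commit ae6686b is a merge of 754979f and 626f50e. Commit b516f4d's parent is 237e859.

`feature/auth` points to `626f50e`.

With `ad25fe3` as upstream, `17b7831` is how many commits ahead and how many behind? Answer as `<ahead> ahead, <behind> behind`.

0 ahead, 5 behind

Reachable from 17b7831: {17b7831, 416ea53, 5839ba6, adf2ad8, fdf0298}.
Reachable from ad25fe3: {17b7831, 237e859, 416ea53, 498fb9e, 5839ba6, 9641aef, ad25fe3, adf2ad8, fb8e1ba, fdf0298}.
Only in 17b7831's history (ahead): {} — 0.
Only in ad25fe3's history (behind): {237e859, 498fb9e, 9641aef, ad25fe3, fb8e1ba} — 5.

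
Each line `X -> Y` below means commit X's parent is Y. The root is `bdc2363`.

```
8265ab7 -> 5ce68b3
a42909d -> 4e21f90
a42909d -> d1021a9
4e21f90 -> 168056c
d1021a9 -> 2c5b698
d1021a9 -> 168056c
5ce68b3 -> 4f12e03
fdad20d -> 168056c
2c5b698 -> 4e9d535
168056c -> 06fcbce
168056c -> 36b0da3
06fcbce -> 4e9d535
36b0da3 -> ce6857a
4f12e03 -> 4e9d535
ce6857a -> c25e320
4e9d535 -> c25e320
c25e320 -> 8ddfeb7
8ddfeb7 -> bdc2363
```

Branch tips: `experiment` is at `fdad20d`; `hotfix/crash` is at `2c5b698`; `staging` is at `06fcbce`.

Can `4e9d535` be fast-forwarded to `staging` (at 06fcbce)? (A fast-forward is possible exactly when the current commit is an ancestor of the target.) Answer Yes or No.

Yes

A fast-forward from 4e9d535 to 06fcbce is possible iff 4e9d535 is an ancestor of 06fcbce.
Ancestors of 06fcbce: {06fcbce, 4e9d535, 8ddfeb7, bdc2363, c25e320}.
4e9d535 is among them, so fast-forward is possible.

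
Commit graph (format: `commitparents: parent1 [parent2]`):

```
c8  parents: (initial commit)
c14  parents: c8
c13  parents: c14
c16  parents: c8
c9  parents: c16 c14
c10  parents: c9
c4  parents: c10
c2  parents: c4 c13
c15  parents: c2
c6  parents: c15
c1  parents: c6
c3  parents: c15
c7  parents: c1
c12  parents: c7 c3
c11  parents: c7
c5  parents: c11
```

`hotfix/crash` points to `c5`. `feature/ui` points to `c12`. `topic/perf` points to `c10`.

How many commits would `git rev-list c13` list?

Walking parent pointers from c13: reachable set = {c13, c14, c8}.
That is 3 commits.

3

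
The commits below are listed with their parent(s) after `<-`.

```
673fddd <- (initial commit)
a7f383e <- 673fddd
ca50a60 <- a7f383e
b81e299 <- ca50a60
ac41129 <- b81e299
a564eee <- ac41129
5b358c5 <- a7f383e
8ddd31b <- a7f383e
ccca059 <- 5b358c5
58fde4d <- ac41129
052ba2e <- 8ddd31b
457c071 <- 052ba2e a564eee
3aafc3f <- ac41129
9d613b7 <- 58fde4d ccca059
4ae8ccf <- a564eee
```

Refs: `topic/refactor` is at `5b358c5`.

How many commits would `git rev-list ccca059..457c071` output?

Reachable from 457c071: {052ba2e, 457c071, 673fddd, 8ddd31b, a564eee, a7f383e, ac41129, b81e299, ca50a60}.
Reachable from ccca059: {5b358c5, 673fddd, a7f383e, ccca059}.
In 457c071's history but not ccca059's: {052ba2e, 457c071, 8ddd31b, a564eee, ac41129, b81e299, ca50a60} — 7 commits.

7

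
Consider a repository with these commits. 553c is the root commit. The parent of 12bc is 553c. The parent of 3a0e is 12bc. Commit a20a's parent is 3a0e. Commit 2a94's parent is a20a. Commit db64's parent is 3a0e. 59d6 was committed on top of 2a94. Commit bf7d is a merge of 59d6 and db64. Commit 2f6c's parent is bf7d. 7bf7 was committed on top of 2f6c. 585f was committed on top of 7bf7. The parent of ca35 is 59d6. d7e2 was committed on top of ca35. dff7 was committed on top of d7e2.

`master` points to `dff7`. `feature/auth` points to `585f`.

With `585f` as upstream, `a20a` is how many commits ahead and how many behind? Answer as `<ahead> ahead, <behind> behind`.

0 ahead, 7 behind

Reachable from a20a: {12bc, 3a0e, 553c, a20a}.
Reachable from 585f: {12bc, 2a94, 2f6c, 3a0e, 553c, 585f, 59d6, 7bf7, a20a, bf7d, db64}.
Only in a20a's history (ahead): {} — 0.
Only in 585f's history (behind): {2a94, 2f6c, 585f, 59d6, 7bf7, bf7d, db64} — 7.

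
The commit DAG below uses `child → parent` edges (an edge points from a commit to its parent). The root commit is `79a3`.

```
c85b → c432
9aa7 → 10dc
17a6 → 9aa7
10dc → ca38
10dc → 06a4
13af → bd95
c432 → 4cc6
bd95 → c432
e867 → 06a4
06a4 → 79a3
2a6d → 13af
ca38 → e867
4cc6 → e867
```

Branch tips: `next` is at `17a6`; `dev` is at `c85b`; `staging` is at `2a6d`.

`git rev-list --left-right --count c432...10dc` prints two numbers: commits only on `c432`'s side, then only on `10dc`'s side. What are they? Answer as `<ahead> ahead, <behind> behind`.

Reachable from c432: {06a4, 4cc6, 79a3, c432, e867}.
Reachable from 10dc: {06a4, 10dc, 79a3, ca38, e867}.
Only in c432's history (ahead): {4cc6, c432} — 2.
Only in 10dc's history (behind): {10dc, ca38} — 2.

2 ahead, 2 behind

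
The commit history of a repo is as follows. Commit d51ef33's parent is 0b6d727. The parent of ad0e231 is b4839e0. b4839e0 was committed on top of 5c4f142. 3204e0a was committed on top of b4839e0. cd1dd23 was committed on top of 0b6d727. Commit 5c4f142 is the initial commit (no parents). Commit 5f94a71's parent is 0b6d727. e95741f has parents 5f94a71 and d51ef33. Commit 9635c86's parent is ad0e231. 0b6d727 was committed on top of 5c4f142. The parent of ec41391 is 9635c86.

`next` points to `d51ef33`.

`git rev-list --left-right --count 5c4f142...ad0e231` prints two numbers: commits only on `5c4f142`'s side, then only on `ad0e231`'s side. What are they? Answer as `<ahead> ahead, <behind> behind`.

0 ahead, 2 behind

Reachable from 5c4f142: {5c4f142}.
Reachable from ad0e231: {5c4f142, ad0e231, b4839e0}.
Only in 5c4f142's history (ahead): {} — 0.
Only in ad0e231's history (behind): {ad0e231, b4839e0} — 2.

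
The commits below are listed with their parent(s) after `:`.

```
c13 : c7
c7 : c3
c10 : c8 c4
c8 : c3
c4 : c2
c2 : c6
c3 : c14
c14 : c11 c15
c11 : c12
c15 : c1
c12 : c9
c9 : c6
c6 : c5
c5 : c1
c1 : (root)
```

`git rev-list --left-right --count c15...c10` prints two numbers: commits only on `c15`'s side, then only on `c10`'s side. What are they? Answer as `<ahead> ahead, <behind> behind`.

Reachable from c15: {c1, c15}.
Reachable from c10: {c1, c10, c11, c12, c14, c15, c2, c3, c4, c5, c6, c8, c9}.
Only in c15's history (ahead): {} — 0.
Only in c10's history (behind): {c10, c11, c12, c14, c2, c3, c4, c5, c6, c8, c9} — 11.

0 ahead, 11 behind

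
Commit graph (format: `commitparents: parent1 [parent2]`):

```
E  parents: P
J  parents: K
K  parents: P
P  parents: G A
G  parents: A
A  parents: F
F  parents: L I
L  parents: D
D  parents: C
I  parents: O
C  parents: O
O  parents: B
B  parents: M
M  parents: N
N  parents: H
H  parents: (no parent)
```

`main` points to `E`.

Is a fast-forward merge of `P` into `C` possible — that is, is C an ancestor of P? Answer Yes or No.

A fast-forward from C to P is possible iff C is an ancestor of P.
Ancestors of P: {A, B, C, D, F, G, H, I, L, M, N, O, P}.
C is among them, so fast-forward is possible.

Yes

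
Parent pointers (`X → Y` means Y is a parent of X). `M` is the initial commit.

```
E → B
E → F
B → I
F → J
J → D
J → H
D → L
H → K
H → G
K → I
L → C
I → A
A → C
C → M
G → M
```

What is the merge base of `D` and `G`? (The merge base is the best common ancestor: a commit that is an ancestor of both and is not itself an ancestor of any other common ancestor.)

Ancestors of D: {C, D, L, M}.
Ancestors of G: {G, M}.
Common ancestors: {M}.
The only common ancestor is M, so it is the merge base.

M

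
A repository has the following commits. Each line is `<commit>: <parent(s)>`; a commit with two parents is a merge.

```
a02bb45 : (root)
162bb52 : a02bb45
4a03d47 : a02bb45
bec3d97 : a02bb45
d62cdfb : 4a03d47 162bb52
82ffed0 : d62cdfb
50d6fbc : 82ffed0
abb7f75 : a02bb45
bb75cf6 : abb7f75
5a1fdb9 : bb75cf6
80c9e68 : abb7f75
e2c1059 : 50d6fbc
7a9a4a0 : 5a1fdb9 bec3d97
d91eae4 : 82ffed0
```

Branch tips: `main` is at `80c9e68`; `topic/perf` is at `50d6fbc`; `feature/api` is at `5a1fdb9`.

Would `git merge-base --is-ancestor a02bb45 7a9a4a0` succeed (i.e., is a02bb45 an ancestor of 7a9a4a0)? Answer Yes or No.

Ancestors of 7a9a4a0 (commits reachable by following parents): {5a1fdb9, 7a9a4a0, a02bb45, abb7f75, bb75cf6, bec3d97}.
a02bb45 is in that set, so it is an ancestor of 7a9a4a0.

Yes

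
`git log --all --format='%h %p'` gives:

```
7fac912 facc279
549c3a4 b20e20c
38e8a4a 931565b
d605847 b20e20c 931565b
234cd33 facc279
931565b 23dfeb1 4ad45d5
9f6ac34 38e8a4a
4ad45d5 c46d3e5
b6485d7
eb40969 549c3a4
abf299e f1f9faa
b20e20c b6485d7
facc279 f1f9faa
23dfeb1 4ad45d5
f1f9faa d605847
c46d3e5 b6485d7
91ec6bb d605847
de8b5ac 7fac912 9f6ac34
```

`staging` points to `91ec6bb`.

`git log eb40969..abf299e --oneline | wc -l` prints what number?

Reachable from abf299e: {23dfeb1, 4ad45d5, 931565b, abf299e, b20e20c, b6485d7, c46d3e5, d605847, f1f9faa}.
Reachable from eb40969: {549c3a4, b20e20c, b6485d7, eb40969}.
In abf299e's history but not eb40969's: {23dfeb1, 4ad45d5, 931565b, abf299e, c46d3e5, d605847, f1f9faa} — 7 commits.

7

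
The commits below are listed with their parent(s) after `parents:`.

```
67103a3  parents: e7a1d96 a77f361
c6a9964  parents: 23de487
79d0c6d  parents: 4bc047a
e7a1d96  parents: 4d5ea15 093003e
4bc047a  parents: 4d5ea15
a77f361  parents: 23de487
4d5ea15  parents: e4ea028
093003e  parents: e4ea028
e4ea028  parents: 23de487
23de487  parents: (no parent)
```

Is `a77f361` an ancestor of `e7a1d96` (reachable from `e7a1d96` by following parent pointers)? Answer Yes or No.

No

Ancestors of e7a1d96: {093003e, 23de487, 4d5ea15, e4ea028, e7a1d96}.
a77f361 is not in that set, so it is not an ancestor of e7a1d96.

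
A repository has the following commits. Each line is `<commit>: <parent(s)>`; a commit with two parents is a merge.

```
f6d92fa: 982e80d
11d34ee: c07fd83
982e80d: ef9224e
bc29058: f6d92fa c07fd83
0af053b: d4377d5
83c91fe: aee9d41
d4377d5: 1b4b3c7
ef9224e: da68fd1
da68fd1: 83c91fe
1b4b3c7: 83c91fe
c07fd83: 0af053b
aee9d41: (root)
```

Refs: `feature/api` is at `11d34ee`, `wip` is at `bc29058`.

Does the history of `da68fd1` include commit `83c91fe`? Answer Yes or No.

Yes

Ancestors of da68fd1 (commits reachable by following parents): {83c91fe, aee9d41, da68fd1}.
83c91fe is in that set, so it is an ancestor of da68fd1.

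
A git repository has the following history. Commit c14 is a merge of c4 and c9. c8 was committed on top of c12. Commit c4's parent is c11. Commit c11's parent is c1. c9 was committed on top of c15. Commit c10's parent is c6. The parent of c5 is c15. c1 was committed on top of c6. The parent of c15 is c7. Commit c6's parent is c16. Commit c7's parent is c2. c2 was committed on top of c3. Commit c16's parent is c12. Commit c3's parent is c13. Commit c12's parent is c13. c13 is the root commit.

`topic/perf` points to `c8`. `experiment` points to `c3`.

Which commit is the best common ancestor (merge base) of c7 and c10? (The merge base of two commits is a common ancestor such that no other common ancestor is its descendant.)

Ancestors of c7: {c13, c2, c3, c7}.
Ancestors of c10: {c10, c12, c13, c16, c6}.
Common ancestors: {c13}.
The only common ancestor is c13, so it is the merge base.

c13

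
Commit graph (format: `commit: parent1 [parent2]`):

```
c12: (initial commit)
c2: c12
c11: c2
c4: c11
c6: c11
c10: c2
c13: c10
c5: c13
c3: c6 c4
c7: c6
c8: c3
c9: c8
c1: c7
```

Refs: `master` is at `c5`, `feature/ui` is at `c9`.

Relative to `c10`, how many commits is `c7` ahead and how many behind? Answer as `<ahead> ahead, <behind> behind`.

3 ahead, 1 behind

Reachable from c7: {c11, c12, c2, c6, c7}.
Reachable from c10: {c10, c12, c2}.
Only in c7's history (ahead): {c11, c6, c7} — 3.
Only in c10's history (behind): {c10} — 1.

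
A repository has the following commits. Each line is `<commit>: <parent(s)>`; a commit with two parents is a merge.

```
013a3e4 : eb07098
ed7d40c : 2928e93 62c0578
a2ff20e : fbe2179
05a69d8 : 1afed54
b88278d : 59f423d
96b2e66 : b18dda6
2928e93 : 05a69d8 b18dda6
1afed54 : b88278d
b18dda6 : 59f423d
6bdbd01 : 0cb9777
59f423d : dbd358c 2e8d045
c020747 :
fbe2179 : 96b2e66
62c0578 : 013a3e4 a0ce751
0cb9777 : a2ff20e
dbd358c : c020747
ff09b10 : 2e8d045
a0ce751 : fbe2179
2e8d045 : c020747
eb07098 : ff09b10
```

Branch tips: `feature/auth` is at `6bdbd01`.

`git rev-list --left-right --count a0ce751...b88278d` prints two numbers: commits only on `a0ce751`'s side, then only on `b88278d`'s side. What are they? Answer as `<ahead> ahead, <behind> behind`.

4 ahead, 1 behind

Reachable from a0ce751: {2e8d045, 59f423d, 96b2e66, a0ce751, b18dda6, c020747, dbd358c, fbe2179}.
Reachable from b88278d: {2e8d045, 59f423d, b88278d, c020747, dbd358c}.
Only in a0ce751's history (ahead): {96b2e66, a0ce751, b18dda6, fbe2179} — 4.
Only in b88278d's history (behind): {b88278d} — 1.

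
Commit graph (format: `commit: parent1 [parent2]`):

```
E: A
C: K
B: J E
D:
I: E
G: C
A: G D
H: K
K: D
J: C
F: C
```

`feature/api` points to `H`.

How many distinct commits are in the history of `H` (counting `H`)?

3

Walking parent pointers from H: reachable set = {D, H, K}.
That is 3 commits.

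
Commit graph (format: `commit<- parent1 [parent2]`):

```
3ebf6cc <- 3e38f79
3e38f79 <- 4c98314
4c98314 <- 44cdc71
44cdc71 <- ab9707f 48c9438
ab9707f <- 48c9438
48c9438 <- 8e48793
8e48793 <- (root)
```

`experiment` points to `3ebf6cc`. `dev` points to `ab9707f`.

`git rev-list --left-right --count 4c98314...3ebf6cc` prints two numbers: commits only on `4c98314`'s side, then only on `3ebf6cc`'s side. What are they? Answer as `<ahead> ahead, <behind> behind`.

Reachable from 4c98314: {44cdc71, 48c9438, 4c98314, 8e48793, ab9707f}.
Reachable from 3ebf6cc: {3e38f79, 3ebf6cc, 44cdc71, 48c9438, 4c98314, 8e48793, ab9707f}.
Only in 4c98314's history (ahead): {} — 0.
Only in 3ebf6cc's history (behind): {3e38f79, 3ebf6cc} — 2.

0 ahead, 2 behind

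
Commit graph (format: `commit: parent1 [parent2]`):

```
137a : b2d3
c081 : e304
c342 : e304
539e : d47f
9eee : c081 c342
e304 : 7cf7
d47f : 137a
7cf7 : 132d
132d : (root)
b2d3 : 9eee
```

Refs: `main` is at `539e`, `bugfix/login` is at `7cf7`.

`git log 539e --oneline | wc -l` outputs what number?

Walking parent pointers from 539e: reachable set = {132d, 137a, 539e, 7cf7, 9eee, b2d3, c081, c342, d47f, e304}.
That is 10 commits.

10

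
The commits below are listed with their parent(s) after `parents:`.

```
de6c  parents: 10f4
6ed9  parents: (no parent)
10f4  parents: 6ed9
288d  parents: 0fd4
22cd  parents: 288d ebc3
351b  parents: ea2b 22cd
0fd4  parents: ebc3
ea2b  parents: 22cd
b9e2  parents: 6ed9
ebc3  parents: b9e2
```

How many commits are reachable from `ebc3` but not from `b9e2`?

1

Reachable from ebc3: {6ed9, b9e2, ebc3}.
Reachable from b9e2: {6ed9, b9e2}.
In ebc3's history but not b9e2's: {ebc3} — 1 commit.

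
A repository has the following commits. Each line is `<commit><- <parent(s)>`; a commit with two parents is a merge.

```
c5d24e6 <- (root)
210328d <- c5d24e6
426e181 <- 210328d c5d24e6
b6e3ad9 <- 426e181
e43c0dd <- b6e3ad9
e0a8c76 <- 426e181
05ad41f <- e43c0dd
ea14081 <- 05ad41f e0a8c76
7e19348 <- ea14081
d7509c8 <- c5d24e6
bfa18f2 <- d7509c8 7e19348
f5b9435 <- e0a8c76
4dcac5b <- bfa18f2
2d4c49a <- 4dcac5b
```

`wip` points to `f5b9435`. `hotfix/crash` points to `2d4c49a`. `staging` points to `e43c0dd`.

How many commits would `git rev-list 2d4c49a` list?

Walking parent pointers from 2d4c49a: reachable set = {05ad41f, 210328d, 2d4c49a, 426e181, 4dcac5b, 7e19348, b6e3ad9, bfa18f2, c5d24e6, d7509c8, e0a8c76, e43c0dd, ea14081}.
That is 13 commits.

13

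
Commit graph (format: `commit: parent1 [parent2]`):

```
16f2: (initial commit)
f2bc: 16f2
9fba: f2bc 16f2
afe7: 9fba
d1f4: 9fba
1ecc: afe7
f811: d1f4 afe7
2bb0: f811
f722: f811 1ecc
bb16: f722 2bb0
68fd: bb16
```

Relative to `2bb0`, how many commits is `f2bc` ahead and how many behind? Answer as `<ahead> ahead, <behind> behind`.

0 ahead, 5 behind

Reachable from f2bc: {16f2, f2bc}.
Reachable from 2bb0: {16f2, 2bb0, 9fba, afe7, d1f4, f2bc, f811}.
Only in f2bc's history (ahead): {} — 0.
Only in 2bb0's history (behind): {2bb0, 9fba, afe7, d1f4, f811} — 5.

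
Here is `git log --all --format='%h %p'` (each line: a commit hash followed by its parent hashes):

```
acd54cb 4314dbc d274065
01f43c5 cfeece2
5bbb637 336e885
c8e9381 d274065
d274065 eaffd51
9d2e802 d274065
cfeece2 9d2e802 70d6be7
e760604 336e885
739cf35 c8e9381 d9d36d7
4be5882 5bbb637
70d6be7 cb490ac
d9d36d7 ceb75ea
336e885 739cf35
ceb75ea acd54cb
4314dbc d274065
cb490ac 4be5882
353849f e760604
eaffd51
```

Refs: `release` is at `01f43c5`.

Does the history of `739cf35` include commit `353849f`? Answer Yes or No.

Ancestors of 739cf35: {4314dbc, 739cf35, acd54cb, c8e9381, ceb75ea, d274065, d9d36d7, eaffd51}.
353849f is not in that set, so it is not an ancestor of 739cf35.

No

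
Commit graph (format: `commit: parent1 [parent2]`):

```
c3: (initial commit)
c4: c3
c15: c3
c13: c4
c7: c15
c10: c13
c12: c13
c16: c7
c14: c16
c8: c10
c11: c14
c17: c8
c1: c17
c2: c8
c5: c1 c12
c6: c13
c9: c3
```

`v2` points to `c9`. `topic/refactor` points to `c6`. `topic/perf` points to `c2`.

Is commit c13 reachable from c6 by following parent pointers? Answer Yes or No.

Yes

Ancestors of c6 (commits reachable by following parents): {c13, c3, c4, c6}.
c13 is in that set, so it is an ancestor of c6.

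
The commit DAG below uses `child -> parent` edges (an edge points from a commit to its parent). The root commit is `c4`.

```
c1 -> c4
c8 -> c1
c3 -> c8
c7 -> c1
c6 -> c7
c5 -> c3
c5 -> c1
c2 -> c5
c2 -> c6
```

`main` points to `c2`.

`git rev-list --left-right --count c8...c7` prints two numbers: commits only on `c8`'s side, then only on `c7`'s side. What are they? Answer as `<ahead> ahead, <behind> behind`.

Reachable from c8: {c1, c4, c8}.
Reachable from c7: {c1, c4, c7}.
Only in c8's history (ahead): {c8} — 1.
Only in c7's history (behind): {c7} — 1.

1 ahead, 1 behind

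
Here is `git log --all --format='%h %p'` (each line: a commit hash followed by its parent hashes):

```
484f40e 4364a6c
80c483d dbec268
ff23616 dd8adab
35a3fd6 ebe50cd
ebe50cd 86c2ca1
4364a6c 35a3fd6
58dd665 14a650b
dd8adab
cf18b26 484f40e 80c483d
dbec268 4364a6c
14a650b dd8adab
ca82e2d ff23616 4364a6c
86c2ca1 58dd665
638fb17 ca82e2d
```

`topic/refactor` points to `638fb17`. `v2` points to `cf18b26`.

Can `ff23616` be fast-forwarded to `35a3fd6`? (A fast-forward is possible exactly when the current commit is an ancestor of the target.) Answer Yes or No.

A fast-forward from ff23616 to 35a3fd6 is possible iff ff23616 is an ancestor of 35a3fd6.
Ancestors of 35a3fd6: {14a650b, 35a3fd6, 58dd665, 86c2ca1, dd8adab, ebe50cd}.
ff23616 is not among them, so fast-forward is not possible.

No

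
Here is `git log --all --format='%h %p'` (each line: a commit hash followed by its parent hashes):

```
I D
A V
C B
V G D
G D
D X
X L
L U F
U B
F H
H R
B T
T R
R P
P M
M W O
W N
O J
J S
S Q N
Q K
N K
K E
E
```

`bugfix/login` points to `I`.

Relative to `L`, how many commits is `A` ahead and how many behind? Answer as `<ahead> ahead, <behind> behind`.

Reachable from A: {A, B, D, E, F, G, H, J, K, L, M, N, O, P, Q, R, S, T, U, V, W, X}.
Reachable from L: {B, E, F, H, J, K, L, M, N, O, P, Q, R, S, T, U, W}.
Only in A's history (ahead): {A, D, G, V, X} — 5.
Only in L's history (behind): {} — 0.

5 ahead, 0 behind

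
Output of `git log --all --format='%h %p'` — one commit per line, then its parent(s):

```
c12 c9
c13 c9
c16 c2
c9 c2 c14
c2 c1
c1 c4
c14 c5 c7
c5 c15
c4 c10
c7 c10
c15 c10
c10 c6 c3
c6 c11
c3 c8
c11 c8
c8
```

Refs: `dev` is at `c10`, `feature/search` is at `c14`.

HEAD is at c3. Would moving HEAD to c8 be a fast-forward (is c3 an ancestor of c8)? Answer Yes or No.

A fast-forward from c3 to c8 is possible iff c3 is an ancestor of c8.
Ancestors of c8: {c8}.
c3 is not among them, so fast-forward is not possible.

No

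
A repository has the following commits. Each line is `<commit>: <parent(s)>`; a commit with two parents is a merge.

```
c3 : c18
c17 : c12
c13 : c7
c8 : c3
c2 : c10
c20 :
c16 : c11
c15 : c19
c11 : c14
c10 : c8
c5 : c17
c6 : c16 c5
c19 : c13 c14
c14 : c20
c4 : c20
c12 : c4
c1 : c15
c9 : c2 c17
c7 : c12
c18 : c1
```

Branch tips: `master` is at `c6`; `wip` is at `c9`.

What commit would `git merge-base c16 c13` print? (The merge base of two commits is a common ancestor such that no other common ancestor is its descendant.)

Ancestors of c16: {c11, c14, c16, c20}.
Ancestors of c13: {c12, c13, c20, c4, c7}.
Common ancestors: {c20}.
The only common ancestor is c20, so it is the merge base.

c20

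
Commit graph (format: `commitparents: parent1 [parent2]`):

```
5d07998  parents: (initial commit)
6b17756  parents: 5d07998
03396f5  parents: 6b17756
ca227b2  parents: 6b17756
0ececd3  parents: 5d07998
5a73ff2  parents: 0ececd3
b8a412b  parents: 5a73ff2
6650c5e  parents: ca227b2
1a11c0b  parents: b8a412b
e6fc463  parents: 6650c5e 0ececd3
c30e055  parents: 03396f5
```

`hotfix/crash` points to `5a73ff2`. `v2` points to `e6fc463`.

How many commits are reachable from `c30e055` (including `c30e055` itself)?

4

Walking parent pointers from c30e055: reachable set = {03396f5, 5d07998, 6b17756, c30e055}.
That is 4 commits.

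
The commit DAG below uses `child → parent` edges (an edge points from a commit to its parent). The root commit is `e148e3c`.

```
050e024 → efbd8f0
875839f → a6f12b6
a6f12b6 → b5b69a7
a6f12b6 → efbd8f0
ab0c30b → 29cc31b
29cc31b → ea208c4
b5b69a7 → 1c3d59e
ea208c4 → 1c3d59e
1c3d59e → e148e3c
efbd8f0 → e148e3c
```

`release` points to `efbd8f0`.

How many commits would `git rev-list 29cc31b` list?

Walking parent pointers from 29cc31b: reachable set = {1c3d59e, 29cc31b, e148e3c, ea208c4}.
That is 4 commits.

4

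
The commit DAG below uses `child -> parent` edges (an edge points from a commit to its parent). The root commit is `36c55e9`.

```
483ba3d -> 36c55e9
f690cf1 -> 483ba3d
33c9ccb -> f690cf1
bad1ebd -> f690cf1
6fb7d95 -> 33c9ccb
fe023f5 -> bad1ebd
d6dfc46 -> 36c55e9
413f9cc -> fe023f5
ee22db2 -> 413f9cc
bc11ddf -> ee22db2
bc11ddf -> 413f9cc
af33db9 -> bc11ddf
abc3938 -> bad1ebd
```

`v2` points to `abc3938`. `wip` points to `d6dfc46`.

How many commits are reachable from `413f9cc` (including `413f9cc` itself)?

Walking parent pointers from 413f9cc: reachable set = {36c55e9, 413f9cc, 483ba3d, bad1ebd, f690cf1, fe023f5}.
That is 6 commits.

6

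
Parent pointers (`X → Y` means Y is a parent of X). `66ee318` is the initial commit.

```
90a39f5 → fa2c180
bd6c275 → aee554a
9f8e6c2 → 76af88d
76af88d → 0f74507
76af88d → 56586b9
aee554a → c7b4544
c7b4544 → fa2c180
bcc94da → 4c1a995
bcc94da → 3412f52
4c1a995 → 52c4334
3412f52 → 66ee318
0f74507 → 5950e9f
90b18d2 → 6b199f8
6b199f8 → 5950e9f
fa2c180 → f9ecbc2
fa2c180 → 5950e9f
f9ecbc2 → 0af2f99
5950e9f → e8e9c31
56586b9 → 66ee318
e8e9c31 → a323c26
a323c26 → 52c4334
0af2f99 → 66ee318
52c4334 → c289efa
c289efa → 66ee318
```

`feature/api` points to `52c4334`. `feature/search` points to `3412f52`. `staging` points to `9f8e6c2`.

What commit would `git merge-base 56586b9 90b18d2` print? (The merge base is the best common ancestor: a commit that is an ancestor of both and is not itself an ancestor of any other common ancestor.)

Ancestors of 56586b9: {56586b9, 66ee318}.
Ancestors of 90b18d2: {52c4334, 5950e9f, 66ee318, 6b199f8, 90b18d2, a323c26, c289efa, e8e9c31}.
Common ancestors: {66ee318}.
The only common ancestor is 66ee318, so it is the merge base.

66ee318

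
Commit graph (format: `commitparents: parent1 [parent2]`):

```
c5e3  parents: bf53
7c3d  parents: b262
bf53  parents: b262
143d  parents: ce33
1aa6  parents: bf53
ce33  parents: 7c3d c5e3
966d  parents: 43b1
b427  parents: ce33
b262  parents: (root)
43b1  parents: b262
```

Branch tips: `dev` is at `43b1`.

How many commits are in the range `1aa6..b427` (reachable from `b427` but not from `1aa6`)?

4

Reachable from b427: {7c3d, b262, b427, bf53, c5e3, ce33}.
Reachable from 1aa6: {1aa6, b262, bf53}.
In b427's history but not 1aa6's: {7c3d, b427, c5e3, ce33} — 4 commits.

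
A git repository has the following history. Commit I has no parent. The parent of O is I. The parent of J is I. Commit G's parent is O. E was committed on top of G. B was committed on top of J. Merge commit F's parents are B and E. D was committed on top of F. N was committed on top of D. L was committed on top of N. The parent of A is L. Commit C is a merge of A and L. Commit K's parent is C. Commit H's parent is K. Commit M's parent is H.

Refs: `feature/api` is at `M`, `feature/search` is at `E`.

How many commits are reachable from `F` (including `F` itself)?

7

Walking parent pointers from F: reachable set = {B, E, F, G, I, J, O}.
That is 7 commits.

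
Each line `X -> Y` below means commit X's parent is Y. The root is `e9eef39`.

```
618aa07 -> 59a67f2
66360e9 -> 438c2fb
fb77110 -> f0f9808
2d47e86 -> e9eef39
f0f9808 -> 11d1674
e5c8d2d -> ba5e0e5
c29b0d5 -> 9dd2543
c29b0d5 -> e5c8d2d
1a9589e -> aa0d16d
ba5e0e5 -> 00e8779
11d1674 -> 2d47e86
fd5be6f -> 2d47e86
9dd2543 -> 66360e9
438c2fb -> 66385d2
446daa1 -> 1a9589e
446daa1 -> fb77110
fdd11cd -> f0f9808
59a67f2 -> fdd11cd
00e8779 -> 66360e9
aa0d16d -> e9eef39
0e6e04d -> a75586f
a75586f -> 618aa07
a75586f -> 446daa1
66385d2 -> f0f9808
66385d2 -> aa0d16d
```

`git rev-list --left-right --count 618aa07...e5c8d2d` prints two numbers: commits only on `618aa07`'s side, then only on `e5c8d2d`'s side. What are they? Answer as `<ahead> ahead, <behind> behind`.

Reachable from 618aa07: {11d1674, 2d47e86, 59a67f2, 618aa07, e9eef39, f0f9808, fdd11cd}.
Reachable from e5c8d2d: {00e8779, 11d1674, 2d47e86, 438c2fb, 66360e9, 66385d2, aa0d16d, ba5e0e5, e5c8d2d, e9eef39, f0f9808}.
Only in 618aa07's history (ahead): {59a67f2, 618aa07, fdd11cd} — 3.
Only in e5c8d2d's history (behind): {00e8779, 438c2fb, 66360e9, 66385d2, aa0d16d, ba5e0e5, e5c8d2d} — 7.

3 ahead, 7 behind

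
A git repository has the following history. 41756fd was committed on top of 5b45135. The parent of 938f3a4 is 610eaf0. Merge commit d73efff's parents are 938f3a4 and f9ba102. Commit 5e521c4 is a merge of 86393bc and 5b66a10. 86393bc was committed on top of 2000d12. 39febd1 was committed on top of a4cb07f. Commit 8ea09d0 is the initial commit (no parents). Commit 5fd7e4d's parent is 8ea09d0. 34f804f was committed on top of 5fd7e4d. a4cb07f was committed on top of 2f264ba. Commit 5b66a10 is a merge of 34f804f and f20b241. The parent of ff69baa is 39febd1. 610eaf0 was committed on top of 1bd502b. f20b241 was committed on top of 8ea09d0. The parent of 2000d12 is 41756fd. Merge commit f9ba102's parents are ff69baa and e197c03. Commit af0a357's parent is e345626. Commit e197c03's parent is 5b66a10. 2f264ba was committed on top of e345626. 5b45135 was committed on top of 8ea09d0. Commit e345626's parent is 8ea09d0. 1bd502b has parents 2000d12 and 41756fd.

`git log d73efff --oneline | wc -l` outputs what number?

19

Walking parent pointers from d73efff: reachable set = {1bd502b, 2000d12, 2f264ba, 34f804f, 39febd1, 41756fd, 5b45135, 5b66a10, 5fd7e4d, 610eaf0, 8ea09d0, 938f3a4, a4cb07f, d73efff, e197c03, e345626, f20b241, f9ba102, ff69baa}.
That is 19 commits.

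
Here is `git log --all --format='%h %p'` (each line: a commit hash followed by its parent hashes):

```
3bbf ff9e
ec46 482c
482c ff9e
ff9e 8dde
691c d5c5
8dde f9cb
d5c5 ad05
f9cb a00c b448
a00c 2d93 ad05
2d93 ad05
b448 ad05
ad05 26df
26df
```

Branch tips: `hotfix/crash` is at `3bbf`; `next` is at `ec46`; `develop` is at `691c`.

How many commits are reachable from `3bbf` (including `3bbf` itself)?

Walking parent pointers from 3bbf: reachable set = {26df, 2d93, 3bbf, 8dde, a00c, ad05, b448, f9cb, ff9e}.
That is 9 commits.

9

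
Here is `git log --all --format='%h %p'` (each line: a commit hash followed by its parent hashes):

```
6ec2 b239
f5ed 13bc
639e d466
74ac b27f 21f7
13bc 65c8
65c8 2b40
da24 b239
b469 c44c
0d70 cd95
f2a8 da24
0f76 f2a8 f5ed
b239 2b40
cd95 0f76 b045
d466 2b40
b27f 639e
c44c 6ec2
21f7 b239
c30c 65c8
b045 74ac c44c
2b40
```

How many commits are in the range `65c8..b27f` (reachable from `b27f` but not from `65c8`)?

Reachable from b27f: {2b40, 639e, b27f, d466}.
Reachable from 65c8: {2b40, 65c8}.
In b27f's history but not 65c8's: {639e, b27f, d466} — 3 commits.

3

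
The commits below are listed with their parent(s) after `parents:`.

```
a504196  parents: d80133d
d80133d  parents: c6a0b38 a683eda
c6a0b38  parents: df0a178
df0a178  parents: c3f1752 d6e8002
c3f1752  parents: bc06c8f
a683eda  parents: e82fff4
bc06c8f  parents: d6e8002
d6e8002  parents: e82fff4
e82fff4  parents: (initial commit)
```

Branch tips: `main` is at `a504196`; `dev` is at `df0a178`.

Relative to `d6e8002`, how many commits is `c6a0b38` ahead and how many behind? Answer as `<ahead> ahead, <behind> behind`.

Reachable from c6a0b38: {bc06c8f, c3f1752, c6a0b38, d6e8002, df0a178, e82fff4}.
Reachable from d6e8002: {d6e8002, e82fff4}.
Only in c6a0b38's history (ahead): {bc06c8f, c3f1752, c6a0b38, df0a178} — 4.
Only in d6e8002's history (behind): {} — 0.

4 ahead, 0 behind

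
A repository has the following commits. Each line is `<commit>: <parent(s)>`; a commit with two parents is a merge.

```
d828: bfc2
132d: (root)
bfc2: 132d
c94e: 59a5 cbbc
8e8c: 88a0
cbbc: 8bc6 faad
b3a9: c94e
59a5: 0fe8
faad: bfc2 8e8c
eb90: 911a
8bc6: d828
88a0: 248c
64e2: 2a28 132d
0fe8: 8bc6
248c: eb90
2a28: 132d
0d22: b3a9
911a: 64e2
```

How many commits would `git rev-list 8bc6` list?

Walking parent pointers from 8bc6: reachable set = {132d, 8bc6, bfc2, d828}.
That is 4 commits.

4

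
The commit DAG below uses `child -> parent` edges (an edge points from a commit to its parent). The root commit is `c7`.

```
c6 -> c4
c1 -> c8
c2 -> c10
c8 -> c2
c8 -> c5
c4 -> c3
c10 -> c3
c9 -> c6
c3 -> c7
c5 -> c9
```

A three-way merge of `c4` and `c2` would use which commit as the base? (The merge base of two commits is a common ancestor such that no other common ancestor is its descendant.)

c3

Ancestors of c4: {c3, c4, c7}.
Ancestors of c2: {c10, c2, c3, c7}.
Common ancestors: {c3, c7}.
Among these, c3 is not an ancestor of any other common ancestor — it is the merge base.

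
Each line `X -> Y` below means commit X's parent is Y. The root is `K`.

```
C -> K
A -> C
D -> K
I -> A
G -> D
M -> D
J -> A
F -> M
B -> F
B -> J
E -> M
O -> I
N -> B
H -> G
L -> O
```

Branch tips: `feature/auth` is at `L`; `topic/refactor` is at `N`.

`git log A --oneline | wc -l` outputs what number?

3

Walking parent pointers from A: reachable set = {A, C, K}.
That is 3 commits.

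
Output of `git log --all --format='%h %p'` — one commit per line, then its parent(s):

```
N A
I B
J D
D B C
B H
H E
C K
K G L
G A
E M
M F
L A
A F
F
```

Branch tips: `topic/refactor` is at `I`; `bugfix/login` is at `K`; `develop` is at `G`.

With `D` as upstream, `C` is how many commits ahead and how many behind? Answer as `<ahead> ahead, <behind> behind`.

0 ahead, 5 behind

Reachable from C: {A, C, F, G, K, L}.
Reachable from D: {A, B, C, D, E, F, G, H, K, L, M}.
Only in C's history (ahead): {} — 0.
Only in D's history (behind): {B, D, E, H, M} — 5.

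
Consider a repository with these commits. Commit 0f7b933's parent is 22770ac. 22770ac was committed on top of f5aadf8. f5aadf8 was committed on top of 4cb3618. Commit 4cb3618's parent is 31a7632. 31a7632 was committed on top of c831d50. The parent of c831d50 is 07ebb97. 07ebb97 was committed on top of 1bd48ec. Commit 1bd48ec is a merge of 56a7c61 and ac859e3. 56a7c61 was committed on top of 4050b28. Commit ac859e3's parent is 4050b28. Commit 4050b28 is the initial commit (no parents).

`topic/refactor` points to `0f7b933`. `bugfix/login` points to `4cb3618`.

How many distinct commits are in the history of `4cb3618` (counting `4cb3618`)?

Walking parent pointers from 4cb3618: reachable set = {07ebb97, 1bd48ec, 31a7632, 4050b28, 4cb3618, 56a7c61, ac859e3, c831d50}.
That is 8 commits.

8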